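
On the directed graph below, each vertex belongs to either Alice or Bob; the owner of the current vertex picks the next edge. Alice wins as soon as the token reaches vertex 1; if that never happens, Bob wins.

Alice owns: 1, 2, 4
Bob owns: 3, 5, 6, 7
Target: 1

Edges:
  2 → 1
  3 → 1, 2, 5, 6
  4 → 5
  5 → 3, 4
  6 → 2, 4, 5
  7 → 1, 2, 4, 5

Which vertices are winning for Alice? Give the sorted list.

1, 2

A0 = {1}
A1: add {2} — 2 (Alice) has 2→1.
A2 = A1; e.g. 3 (Bob) can still go to 5. Fixed point.
Alice's winning region = {1, 2}.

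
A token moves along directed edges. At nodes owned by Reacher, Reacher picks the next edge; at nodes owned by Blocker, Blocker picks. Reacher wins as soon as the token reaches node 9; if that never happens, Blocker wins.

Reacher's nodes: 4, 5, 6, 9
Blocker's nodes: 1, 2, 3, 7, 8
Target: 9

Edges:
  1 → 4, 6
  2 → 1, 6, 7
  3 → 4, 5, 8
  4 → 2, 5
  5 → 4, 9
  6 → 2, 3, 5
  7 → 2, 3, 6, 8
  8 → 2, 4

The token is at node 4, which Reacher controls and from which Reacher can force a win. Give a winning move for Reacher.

A0 = {9}
A1: add {5} — 5 (Reacher) has 5→9.
A2: add {4, 6} — 4 (Reacher) has 4→5; 6 (Reacher) has 6→5.
A3: add {1} — 1 (Blocker): all of {4, 6} already in.
A4 = A3; e.g. 2 (Blocker) can still go to 7. Fixed point.
From 4, successor 5 is in the attractor (rank 1); the other successor 2 is not.

5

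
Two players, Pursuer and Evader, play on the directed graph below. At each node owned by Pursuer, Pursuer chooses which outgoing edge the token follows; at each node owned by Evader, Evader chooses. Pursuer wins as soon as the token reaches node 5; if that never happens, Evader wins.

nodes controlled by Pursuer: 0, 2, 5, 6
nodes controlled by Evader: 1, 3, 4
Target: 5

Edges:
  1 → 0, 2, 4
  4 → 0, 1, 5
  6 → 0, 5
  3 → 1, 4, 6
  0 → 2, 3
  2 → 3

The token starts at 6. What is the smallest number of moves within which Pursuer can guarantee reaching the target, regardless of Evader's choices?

1

A0 = {5}
A1: add {6} — 6 (Pursuer) has 6→5.
A2 = A1; e.g. 0 (Pursuer) has no edge into A1. Fixed point.
6 enters the attractor at level 1, so Pursuer can force the target in 1 move from there.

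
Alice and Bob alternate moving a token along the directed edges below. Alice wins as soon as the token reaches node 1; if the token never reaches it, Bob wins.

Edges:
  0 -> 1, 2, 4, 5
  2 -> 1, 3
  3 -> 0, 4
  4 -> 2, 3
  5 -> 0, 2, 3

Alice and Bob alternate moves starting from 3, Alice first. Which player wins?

Track states (vertex, player-to-move).
A0 = {(1,Alice), (1,Bob)}
A1: add {(0,Alice), (2,Alice)}.
A2 = A1; e.g. (0,Bob) stays out. (3,Alice) never enters ⇒ Bob avoids the target.

Bob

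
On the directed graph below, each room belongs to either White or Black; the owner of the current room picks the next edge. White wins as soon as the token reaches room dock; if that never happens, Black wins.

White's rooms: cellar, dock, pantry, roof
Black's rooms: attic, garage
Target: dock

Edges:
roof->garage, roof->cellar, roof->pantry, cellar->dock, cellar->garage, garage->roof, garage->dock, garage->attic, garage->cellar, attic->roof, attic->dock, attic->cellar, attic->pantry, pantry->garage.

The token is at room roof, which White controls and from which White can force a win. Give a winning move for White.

cellar

A0 = {dock}
A1: add {cellar} — cellar (White) has cellar→dock.
A2: add {roof} — roof (White) has roof→cellar.
A3 = A2; e.g. attic (Black) can still go to pantry. Fixed point.
From roof, successor cellar is in the attractor (rank 1); the other successors garage, pantry are not.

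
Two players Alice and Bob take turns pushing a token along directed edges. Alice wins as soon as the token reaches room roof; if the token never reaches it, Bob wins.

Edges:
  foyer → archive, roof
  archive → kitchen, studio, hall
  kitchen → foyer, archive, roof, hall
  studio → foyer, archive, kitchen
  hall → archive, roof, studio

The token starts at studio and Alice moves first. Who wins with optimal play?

Bob

Track states (vertex, player-to-move).
A0 = {(roof,Alice), (roof,Bob)}
A1: add {(foyer,Alice), (kitchen,Alice), (hall,Alice)}.
A2 = A1; e.g. (foyer,Bob) stays out. (studio,Alice) never enters ⇒ Bob avoids the target.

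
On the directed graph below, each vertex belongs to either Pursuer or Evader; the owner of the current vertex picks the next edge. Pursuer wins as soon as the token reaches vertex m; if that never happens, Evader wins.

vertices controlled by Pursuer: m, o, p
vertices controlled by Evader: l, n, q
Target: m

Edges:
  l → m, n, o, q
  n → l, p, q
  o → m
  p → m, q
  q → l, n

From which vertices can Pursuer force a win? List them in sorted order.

A0 = {m}
A1: add {o, p} — o (Pursuer) has o→m; p (Pursuer) has p→m.
A2 = A1; e.g. l (Evader) can still go to n. Fixed point.
Pursuer's winning region = {m, o, p}.

m, o, p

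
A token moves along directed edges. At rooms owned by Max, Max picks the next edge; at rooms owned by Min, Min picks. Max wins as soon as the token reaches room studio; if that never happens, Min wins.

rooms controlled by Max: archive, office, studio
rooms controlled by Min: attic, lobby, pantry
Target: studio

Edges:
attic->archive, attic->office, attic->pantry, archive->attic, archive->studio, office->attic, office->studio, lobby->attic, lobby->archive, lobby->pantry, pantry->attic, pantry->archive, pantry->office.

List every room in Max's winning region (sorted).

A0 = {studio}
A1: add {archive, office} — archive (Max) has archive→studio; office (Max) has office→studio.
A2 = A1; e.g. attic (Min) can still go to pantry. Fixed point.
Max's winning region = {archive, office, studio}.

archive, office, studio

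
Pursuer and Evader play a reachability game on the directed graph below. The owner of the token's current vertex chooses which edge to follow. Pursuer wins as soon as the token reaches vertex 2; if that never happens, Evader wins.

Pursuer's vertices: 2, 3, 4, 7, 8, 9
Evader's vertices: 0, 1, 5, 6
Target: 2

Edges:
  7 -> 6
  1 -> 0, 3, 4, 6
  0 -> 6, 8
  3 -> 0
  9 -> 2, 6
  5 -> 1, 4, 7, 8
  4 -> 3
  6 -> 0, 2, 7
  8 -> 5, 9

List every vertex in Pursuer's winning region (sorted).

2, 8, 9

A0 = {2}
A1: add {9} — 9 (Pursuer) has 9→2.
A2: add {8} — 8 (Pursuer) has 8→9.
A3 = A2; e.g. 0 (Evader) can still go to 6. Fixed point.
Pursuer's winning region = {2, 8, 9}.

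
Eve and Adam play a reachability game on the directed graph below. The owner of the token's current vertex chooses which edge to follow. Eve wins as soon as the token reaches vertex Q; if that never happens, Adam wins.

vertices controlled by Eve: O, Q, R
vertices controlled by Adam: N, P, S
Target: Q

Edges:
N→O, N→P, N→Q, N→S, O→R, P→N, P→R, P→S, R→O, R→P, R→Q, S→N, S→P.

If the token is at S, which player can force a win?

A0 = {Q}
A1: add {R} — R (Eve) has R→Q.
A2: add {O} — O (Eve) has O→R.
A3 = A2; e.g. N (Adam) can still go to P. Fixed point.
S never enters the attractor, so Adam can avoid the target forever.

Adam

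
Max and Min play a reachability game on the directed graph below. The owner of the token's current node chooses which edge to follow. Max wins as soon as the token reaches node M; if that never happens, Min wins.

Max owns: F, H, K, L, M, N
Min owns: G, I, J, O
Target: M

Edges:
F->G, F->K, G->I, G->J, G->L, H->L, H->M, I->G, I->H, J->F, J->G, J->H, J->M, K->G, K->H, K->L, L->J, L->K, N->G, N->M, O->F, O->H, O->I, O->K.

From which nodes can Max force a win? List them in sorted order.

F, H, K, L, M, N

A0 = {M}
A1: add {H, N} — H (Max) has H→M; N (Max) has N→M.
A2: add {K} — K (Max) has K→H.
A3: add {F, L} — F (Max) has F→K; L (Max) has L→K.
A4 = A3; e.g. G (Min) can still go to I. Fixed point.
Max's winning region = {F, H, K, L, M, N}.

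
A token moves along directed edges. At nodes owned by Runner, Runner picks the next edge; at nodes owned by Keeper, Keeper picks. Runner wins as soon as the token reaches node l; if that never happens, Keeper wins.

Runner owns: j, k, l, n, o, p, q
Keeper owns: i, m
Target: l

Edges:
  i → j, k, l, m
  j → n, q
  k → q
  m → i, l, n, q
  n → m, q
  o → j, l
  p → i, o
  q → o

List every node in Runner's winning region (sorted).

A0 = {l}
A1: add {o} — o (Runner) has o→l.
A2: add {p, q} — p (Runner) has p→o; q (Runner) has q→o.
A3: add {j, k, n} — j (Runner) has j→q; k (Runner) has k→q; n (Runner) has n→q.
A4 = A3; e.g. i (Keeper) can still go to m. Fixed point.
Runner's winning region = {j, k, l, n, o, p, q}.

j, k, l, n, o, p, q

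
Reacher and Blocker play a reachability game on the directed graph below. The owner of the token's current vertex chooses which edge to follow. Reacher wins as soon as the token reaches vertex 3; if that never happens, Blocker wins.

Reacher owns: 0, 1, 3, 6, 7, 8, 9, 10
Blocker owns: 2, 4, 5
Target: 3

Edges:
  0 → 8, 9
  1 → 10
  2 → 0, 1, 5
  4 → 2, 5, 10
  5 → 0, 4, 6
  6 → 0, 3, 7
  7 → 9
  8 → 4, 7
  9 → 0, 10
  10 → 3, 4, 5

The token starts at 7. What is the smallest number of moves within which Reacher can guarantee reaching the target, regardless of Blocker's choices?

A0 = {3}
A1: add {6, 10} — 6 (Reacher) has 6→3; 10 (Reacher) has 10→3.
A2: add {1, 9} — 1 (Reacher) has 1→10; 9 (Reacher) has 9→10.
A3: add {0, 7} — 0 (Reacher) has 0→9; 7 (Reacher) has 7→9.
7 enters the attractor at level 3, so Reacher can force the target in 3 moves from there.

3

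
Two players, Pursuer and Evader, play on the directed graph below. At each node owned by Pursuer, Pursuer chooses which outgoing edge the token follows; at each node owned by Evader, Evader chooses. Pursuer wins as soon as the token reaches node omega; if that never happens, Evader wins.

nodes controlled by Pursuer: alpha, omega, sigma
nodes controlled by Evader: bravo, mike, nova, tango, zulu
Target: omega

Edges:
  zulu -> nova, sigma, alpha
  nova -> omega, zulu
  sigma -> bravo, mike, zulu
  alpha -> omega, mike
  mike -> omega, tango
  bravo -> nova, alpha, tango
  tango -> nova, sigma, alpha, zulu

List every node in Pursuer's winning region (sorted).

A0 = {omega}
A1: add {alpha} — alpha (Pursuer) has alpha→omega.
A2 = A1; e.g. nova (Evader) can still go to zulu. Fixed point.
Pursuer's winning region = {alpha, omega}.

alpha, omega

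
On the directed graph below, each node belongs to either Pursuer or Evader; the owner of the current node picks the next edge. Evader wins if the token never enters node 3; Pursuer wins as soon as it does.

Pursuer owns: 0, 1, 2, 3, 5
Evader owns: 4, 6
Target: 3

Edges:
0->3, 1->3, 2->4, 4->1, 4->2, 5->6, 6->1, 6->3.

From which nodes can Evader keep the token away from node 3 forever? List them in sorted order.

2, 4

A0 = {3}
A1: add {0, 1} — 0 (Pursuer) has 0→3; 1 (Pursuer) has 1→3.
A2: add {6} — 6 (Evader): all of {1, 3} already in.
A3: add {5} — 5 (Pursuer) has 5→6.
A4 = A3; e.g. 2 (Pursuer) has no edge into A3. Fixed point.
Pursuer's attractor = {0, 1, 3, 5, 6}; Evader avoids the target exactly from the complement.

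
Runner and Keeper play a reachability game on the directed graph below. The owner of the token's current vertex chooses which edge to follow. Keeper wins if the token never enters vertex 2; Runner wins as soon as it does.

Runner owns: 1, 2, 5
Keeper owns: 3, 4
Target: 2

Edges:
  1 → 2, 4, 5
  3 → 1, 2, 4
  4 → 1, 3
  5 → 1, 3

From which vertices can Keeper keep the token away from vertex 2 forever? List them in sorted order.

A0 = {2}
A1: add {1} — 1 (Runner) has 1→2.
A2: add {5} — 5 (Runner) has 5→1.
A3 = A2; e.g. 3 (Keeper) can still go to 4. Fixed point.
Runner's attractor = {1, 2, 5}; Keeper avoids the target exactly from the complement.

3, 4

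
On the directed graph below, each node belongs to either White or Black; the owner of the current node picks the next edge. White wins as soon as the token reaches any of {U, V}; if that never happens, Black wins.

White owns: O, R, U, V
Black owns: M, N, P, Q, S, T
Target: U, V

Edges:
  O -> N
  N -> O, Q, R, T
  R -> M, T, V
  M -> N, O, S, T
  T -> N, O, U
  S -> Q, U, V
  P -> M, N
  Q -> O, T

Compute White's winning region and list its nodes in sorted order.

R, U, V

A0 = {U, V}
A1: add {R} — R (White) has R→V.
A2 = A1; e.g. M (Black) can still go to N. Fixed point.
White's winning region = {R, U, V}.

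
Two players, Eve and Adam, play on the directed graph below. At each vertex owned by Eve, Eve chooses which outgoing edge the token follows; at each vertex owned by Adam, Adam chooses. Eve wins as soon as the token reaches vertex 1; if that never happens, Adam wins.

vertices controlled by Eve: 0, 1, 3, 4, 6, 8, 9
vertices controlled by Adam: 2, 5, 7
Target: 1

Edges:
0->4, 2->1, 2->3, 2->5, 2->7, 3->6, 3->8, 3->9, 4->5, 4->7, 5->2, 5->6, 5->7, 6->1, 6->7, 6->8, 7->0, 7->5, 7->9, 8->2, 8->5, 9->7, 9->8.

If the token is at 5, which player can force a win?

A0 = {1}
A1: add {6} — 6 (Eve) has 6→1.
A2: add {3} — 3 (Eve) has 3→6.
A3 = A2; e.g. 0 (Eve) has no edge into A2. Fixed point.
5 never enters the attractor, so Adam can avoid the target forever.

Adam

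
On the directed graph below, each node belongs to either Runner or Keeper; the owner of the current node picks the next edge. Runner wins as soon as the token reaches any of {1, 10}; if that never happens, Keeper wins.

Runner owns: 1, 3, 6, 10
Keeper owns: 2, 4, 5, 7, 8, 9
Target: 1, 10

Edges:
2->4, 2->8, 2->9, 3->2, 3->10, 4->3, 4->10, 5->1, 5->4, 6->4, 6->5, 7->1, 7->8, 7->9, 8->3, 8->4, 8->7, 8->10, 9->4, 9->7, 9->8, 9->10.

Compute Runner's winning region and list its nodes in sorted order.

A0 = {1, 10}
A1: add {3} — 3 (Runner) has 3→10.
A2: add {4} — 4 (Keeper): all of {3, 10} already in.
A3: add {5, 6} — 5 (Keeper): all of {1, 4} already in; 6 (Runner) has 6→4.
A4 = A3; e.g. 2 (Keeper) can still go to 8. Fixed point.
Runner's winning region = {1, 3, 4, 5, 6, 10}.

1, 3, 4, 5, 6, 10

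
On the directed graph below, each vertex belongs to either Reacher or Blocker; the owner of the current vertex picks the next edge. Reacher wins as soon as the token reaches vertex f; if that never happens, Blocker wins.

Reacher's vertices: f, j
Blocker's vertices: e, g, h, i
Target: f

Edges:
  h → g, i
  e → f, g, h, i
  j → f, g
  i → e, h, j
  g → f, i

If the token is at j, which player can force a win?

Reacher

A0 = {f}
A1: add {j} — j (Reacher) has j→f.
A2 = A1; e.g. e (Blocker) can still go to g. Fixed point.
j ∈ A1, so Reacher can force the target.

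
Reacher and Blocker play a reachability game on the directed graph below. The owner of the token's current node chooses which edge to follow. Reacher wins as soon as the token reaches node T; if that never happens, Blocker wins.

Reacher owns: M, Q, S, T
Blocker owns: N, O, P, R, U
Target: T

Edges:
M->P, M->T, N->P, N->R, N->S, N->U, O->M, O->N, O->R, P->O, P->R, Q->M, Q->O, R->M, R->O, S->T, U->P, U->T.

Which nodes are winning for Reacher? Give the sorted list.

A0 = {T}
A1: add {M, S} — M (Reacher) has M→T; S (Reacher) has S→T.
A2: add {Q} — Q (Reacher) has Q→M.
A3 = A2; e.g. N (Blocker) can still go to P. Fixed point.
Reacher's winning region = {M, Q, S, T}.

M, Q, S, T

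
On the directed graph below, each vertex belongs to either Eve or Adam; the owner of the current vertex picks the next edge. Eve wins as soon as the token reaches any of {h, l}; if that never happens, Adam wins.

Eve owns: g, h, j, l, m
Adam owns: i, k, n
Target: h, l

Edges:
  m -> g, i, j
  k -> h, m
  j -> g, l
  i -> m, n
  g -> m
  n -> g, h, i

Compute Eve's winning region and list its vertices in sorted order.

g, h, j, k, l, m

A0 = {h, l}
A1: add {j} — j (Eve) has j→l.
A2: add {m} — m (Eve) has m→j.
A3: add {g, k} — g (Eve) has g→m; k (Adam): all of {h, m} already in.
A4 = A3; e.g. i (Adam) can still go to n. Fixed point.
Eve's winning region = {g, h, j, k, l, m}.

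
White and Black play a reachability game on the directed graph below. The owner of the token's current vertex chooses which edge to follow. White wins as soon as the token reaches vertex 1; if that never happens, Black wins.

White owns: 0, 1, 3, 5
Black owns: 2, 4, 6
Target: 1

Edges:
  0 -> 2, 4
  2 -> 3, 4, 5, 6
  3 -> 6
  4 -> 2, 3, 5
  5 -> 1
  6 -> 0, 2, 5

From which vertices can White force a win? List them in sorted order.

1, 5

A0 = {1}
A1: add {5} — 5 (White) has 5→1.
A2 = A1; e.g. 0 (White) has no edge into A1. Fixed point.
White's winning region = {1, 5}.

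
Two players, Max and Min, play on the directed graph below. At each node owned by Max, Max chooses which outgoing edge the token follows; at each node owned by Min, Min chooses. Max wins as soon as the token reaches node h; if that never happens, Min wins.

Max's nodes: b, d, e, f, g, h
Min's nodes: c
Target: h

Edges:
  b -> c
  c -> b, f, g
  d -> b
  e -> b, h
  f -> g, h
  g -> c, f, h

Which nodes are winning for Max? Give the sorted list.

A0 = {h}
A1: add {e, f, g} — e (Max) has e→h; f (Max) has f→h; g (Max) has g→h.
A2 = A1; e.g. b (Max) has no edge into A1. Fixed point.
Max's winning region = {e, f, g, h}.

e, f, g, h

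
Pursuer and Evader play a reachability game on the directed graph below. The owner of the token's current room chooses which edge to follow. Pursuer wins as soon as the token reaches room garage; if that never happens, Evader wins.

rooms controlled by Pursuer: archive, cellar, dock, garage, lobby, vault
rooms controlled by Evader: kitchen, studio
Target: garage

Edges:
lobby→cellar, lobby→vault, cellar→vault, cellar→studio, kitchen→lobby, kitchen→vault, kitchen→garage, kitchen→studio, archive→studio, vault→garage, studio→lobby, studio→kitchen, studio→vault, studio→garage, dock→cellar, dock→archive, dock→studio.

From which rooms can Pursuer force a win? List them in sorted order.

cellar, dock, garage, lobby, vault

A0 = {garage}
A1: add {vault} — vault (Pursuer) has vault→garage.
A2: add {cellar, lobby} — lobby (Pursuer) has lobby→vault; cellar (Pursuer) has cellar→vault.
A3: add {dock} — dock (Pursuer) has dock→cellar.
A4 = A3; e.g. kitchen (Evader) can still go to studio. Fixed point.
Pursuer's winning region = {cellar, dock, garage, lobby, vault}.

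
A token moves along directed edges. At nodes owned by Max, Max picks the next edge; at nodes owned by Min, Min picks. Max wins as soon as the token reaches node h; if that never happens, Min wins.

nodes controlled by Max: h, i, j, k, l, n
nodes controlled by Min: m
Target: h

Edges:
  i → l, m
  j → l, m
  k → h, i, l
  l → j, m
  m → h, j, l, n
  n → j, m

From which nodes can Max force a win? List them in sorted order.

A0 = {h}
A1: add {k} — k (Max) has k→h.
A2 = A1; e.g. i (Max) has no edge into A1. Fixed point.
Max's winning region = {h, k}.

h, k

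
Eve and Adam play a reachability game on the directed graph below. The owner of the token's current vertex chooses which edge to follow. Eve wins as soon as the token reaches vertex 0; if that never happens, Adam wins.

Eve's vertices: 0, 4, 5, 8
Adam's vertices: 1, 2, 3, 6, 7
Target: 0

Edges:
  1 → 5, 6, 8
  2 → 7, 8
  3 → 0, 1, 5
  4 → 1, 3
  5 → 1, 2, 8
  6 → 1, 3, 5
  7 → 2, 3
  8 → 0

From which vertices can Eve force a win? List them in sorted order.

A0 = {0}
A1: add {8} — 8 (Eve) has 8→0.
A2: add {5} — 5 (Eve) has 5→8.
A3 = A2; e.g. 1 (Adam) can still go to 6. Fixed point.
Eve's winning region = {0, 5, 8}.

0, 5, 8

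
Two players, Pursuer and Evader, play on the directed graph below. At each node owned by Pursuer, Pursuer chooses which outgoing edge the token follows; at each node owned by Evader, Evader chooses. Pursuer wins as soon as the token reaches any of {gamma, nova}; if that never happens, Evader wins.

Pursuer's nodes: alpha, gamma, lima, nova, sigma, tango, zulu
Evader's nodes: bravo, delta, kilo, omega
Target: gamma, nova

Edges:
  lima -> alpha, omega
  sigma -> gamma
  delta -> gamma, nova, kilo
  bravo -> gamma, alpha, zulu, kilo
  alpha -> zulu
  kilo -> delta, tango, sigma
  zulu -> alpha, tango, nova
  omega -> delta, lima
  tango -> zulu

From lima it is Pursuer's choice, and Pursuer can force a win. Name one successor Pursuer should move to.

A0 = {gamma, nova}
A1: add {sigma, zulu} — zulu (Pursuer) has zulu→nova; sigma (Pursuer) has sigma→gamma.
A2: add {alpha, tango} — alpha (Pursuer) has alpha→zulu; tango (Pursuer) has tango→zulu.
A3: add {lima} — lima (Pursuer) has lima→alpha.
A4 = A3; e.g. delta (Evader) can still go to kilo. Fixed point.
From lima, successor alpha is in the attractor (rank 2); the other successor omega is not.

alpha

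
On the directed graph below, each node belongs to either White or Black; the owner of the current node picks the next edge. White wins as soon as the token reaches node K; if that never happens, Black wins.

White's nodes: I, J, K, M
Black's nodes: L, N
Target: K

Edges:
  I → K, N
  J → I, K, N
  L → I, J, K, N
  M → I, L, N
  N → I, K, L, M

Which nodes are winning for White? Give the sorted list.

A0 = {K}
A1: add {I, J} — I (White) has I→K; J (White) has J→K.
A2: add {M} — M (White) has M→I.
A3 = A2; e.g. L (Black) can still go to N. Fixed point.
White's winning region = {I, J, K, M}.

I, J, K, M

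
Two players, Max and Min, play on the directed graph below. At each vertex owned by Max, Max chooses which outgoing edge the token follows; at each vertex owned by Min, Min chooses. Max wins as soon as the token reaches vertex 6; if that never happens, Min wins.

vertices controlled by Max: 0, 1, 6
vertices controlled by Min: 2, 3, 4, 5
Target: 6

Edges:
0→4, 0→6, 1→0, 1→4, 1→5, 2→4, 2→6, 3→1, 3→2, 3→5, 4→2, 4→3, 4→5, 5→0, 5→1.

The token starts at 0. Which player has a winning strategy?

Max

A0 = {6}
A1: add {0} — 0 (Max) has 0→6.
0 ∈ A1, so Max can force the target.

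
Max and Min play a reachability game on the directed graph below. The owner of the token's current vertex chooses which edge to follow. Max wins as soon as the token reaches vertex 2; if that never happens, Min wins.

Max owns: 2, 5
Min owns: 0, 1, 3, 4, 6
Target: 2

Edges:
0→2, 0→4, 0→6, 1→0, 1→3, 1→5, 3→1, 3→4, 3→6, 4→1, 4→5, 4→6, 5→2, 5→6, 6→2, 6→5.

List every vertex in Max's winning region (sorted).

2, 5, 6

A0 = {2}
A1: add {5} — 5 (Max) has 5→2.
A2: add {6} — 6 (Min): all of {2, 5} already in.
A3 = A2; e.g. 0 (Min) can still go to 4. Fixed point.
Max's winning region = {2, 5, 6}.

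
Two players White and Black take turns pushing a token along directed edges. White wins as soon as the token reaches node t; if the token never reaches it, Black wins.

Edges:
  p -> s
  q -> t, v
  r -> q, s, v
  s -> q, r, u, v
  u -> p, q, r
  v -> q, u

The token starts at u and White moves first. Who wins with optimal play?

Track states (vertex, player-to-move).
A0 = {(t,White), (t,Black)}
A1: add {(q,White)}.
A2 = A1; e.g. (p,White) stays out. (u,White) never enters ⇒ Black avoids the target.

Black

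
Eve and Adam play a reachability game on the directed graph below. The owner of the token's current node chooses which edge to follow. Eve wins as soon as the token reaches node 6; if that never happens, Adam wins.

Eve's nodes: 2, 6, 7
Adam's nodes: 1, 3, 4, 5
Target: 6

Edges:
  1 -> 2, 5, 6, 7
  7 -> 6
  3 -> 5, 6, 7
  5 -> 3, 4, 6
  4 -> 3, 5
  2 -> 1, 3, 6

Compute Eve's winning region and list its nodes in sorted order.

2, 6, 7

A0 = {6}
A1: add {2, 7} — 2 (Eve) has 2→6; 7 (Eve) has 7→6.
A2 = A1; e.g. 1 (Adam) can still go to 5. Fixed point.
Eve's winning region = {2, 6, 7}.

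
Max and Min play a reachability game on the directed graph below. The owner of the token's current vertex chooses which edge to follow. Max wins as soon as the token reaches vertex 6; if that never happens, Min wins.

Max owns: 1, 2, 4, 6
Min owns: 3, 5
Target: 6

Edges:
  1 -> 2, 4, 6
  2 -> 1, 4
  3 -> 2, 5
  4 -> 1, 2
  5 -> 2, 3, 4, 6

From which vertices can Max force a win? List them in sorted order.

A0 = {6}
A1: add {1} — 1 (Max) has 1→6.
A2: add {2, 4} — 2 (Max) has 2→1; 4 (Max) has 4→1.
A3 = A2; e.g. 3 (Min) can still go to 5. Fixed point.
Max's winning region = {1, 2, 4, 6}.

1, 2, 4, 6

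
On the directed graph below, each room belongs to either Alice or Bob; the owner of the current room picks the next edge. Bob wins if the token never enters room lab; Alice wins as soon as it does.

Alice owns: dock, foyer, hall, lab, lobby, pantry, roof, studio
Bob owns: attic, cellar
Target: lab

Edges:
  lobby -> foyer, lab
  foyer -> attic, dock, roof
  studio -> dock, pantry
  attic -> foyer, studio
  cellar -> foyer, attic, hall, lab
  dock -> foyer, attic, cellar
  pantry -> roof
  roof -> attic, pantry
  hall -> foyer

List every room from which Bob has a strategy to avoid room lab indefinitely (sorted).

attic, cellar, dock, foyer, hall, pantry, roof, studio

A0 = {lab}
A1: add {lobby} — lobby (Alice) has lobby→lab.
A2 = A1; e.g. foyer (Alice) has no edge into A1. Fixed point.
Alice's attractor = {lab, lobby}; Bob avoids the target exactly from the complement.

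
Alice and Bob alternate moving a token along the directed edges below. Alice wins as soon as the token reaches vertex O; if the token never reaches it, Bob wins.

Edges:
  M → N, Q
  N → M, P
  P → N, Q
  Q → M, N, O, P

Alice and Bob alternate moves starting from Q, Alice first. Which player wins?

Alice

Track states (vertex, player-to-move).
A0 = {(O,Alice), (O,Bob)}
A1: add {(Q,Alice)}.
(Q,Alice) ∈ A1 ⇒ Alice forces the target.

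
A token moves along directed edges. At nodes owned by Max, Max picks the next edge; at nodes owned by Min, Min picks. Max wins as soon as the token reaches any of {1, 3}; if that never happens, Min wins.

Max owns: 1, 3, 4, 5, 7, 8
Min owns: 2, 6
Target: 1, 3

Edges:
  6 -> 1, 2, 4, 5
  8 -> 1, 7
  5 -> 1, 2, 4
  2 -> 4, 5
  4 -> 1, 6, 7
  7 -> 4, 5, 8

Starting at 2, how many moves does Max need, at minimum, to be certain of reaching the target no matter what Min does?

2

A0 = {1, 3}
A1: add {4, 5, 8} — 4 (Max) has 4→1; 5 (Max) has 5→1; 8 (Max) has 8→1.
A2: add {2, 7} — 2 (Min): all of {4, 5} already in; 7 (Max) has 7→4.
2 enters the attractor at level 2, so Max can force the target in 2 moves from there.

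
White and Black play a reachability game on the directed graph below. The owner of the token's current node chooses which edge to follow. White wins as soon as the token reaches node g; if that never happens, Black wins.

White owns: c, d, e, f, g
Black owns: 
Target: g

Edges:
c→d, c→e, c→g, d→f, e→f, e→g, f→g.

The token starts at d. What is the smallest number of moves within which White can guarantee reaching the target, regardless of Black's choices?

A0 = {g}
A1: add {c, e, f} — c (White) has c→g; e (White) has e→g; f (White) has f→g.
A2: add {d} — d (White) has d→f.
A2 = all vertices. Fixed point.
d enters the attractor at level 2, so White can force the target in 2 moves from there.

2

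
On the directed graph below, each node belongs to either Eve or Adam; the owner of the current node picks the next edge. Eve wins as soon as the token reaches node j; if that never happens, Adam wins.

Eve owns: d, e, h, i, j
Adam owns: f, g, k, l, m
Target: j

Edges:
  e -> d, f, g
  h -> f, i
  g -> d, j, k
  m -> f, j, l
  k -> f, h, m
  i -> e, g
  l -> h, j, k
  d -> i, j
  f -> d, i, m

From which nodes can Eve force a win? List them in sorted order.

d, e, h, i, j

A0 = {j}
A1: add {d} — d (Eve) has d→j.
A2: add {e} — e (Eve) has e→d.
A3: add {i} — i (Eve) has i→e.
A4: add {h} — h (Eve) has h→i.
A5 = A4; e.g. f (Adam) can still go to m. Fixed point.
Eve's winning region = {d, e, h, i, j}.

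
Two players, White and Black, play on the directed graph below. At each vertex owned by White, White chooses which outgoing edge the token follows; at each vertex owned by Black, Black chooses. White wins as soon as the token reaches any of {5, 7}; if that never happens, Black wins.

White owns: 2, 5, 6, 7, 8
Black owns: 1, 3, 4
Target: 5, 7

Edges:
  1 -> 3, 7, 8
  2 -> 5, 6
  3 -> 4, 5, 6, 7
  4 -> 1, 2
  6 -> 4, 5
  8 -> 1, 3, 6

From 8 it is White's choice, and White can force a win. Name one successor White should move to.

A0 = {5, 7}
A1: add {2, 6} — 2 (White) has 2→5; 6 (White) has 6→5.
A2: add {8} — 8 (White) has 8→6.
A3 = A2; e.g. 1 (Black) can still go to 3. Fixed point.
From 8, successor 6 is in the attractor (rank 1); the other successors 1, 3 are not.

6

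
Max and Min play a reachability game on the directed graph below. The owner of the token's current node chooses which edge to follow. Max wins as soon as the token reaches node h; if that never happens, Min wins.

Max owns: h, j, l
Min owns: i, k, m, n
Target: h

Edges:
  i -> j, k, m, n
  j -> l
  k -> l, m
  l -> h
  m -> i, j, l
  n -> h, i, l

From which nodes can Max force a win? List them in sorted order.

A0 = {h}
A1: add {l} — l (Max) has l→h.
A2: add {j} — j (Max) has j→l.
A3 = A2; e.g. i (Min) can still go to k. Fixed point.
Max's winning region = {h, j, l}.

h, j, l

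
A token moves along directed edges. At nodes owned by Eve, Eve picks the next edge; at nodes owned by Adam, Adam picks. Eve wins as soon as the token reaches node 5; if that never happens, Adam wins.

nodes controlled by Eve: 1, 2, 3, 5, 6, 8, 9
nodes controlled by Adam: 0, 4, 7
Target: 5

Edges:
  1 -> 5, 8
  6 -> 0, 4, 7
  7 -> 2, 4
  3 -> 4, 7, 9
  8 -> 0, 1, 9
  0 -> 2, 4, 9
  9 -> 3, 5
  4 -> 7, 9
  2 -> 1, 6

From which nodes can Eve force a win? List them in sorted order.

A0 = {5}
A1: add {1, 9} — 1 (Eve) has 1→5; 9 (Eve) has 9→5.
A2: add {2, 3, 8} — 2 (Eve) has 2→1; 3 (Eve) has 3→9; 8 (Eve) has 8→1.
A3 = A2; e.g. 0 (Adam) can still go to 4. Fixed point.
Eve's winning region = {1, 2, 3, 5, 8, 9}.

1, 2, 3, 5, 8, 9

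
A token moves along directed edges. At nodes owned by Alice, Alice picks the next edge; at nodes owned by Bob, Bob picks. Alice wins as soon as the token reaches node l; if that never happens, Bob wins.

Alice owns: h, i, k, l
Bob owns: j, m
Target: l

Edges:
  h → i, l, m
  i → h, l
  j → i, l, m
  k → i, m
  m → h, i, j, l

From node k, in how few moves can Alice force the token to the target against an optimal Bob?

A0 = {l}
A1: add {h, i} — h (Alice) has h→l; i (Alice) has i→l.
A2: add {k} — k (Alice) has k→i.
A3 = A2; e.g. j (Bob) can still go to m. Fixed point.
k enters the attractor at level 2, so Alice can force the target in 2 moves from there.

2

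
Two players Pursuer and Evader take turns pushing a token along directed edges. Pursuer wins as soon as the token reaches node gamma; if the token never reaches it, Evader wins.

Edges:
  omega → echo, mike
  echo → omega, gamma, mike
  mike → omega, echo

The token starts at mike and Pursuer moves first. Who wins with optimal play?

Evader

Track states (vertex, player-to-move).
A0 = {(gamma,Pursuer), (gamma,Evader)}
A1: add {(echo,Pursuer)}.
A2 = A1; e.g. (omega,Pursuer) stays out. (mike,Pursuer) never enters ⇒ Evader avoids the target.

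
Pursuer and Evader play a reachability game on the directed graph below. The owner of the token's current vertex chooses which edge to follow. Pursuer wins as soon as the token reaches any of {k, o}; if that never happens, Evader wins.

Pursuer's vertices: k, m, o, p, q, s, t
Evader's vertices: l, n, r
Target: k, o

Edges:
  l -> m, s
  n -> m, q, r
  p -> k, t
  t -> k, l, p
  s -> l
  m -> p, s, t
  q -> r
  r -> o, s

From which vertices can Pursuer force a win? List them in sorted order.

A0 = {k, o}
A1: add {p, t} — p (Pursuer) has p→k; t (Pursuer) has t→k.
A2: add {m} — m (Pursuer) has m→p.
A3 = A2; e.g. l (Evader) can still go to s. Fixed point.
Pursuer's winning region = {k, m, o, p, t}.

k, m, o, p, t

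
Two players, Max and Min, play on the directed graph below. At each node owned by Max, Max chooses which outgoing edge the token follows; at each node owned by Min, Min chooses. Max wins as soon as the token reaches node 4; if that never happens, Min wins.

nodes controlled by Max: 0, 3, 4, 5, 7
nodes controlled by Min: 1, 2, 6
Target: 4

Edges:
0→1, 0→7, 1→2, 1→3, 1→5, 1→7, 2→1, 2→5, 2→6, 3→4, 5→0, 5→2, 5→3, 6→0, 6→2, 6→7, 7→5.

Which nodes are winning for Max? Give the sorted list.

A0 = {4}
A1: add {3} — 3 (Max) has 3→4.
A2: add {5} — 5 (Max) has 5→3.
A3: add {7} — 7 (Max) has 7→5.
A4: add {0} — 0 (Max) has 0→7.
A5 = A4; e.g. 1 (Min) can still go to 2. Fixed point.
Max's winning region = {0, 3, 4, 5, 7}.

0, 3, 4, 5, 7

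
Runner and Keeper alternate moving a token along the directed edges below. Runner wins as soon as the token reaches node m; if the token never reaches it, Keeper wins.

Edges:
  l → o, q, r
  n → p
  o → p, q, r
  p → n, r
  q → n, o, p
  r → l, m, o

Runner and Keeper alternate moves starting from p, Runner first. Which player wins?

Keeper

Track states (vertex, player-to-move).
A0 = {(m,Runner), (m,Keeper)}
A1: add {(r,Runner)}.
A2 = A1; e.g. (l,Runner) stays out. (p,Runner) never enters ⇒ Keeper avoids the target.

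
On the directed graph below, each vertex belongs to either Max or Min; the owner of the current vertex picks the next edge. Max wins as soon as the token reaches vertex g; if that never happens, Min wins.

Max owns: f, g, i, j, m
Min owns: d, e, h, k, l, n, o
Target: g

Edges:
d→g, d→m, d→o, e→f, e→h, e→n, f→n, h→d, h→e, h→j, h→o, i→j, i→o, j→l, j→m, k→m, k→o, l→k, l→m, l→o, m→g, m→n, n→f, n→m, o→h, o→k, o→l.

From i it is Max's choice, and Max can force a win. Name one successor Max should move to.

j

A0 = {g}
A1: add {m} — m (Max) has m→g.
A2: add {j} — j (Max) has j→m.
A3: add {i} — i (Max) has i→j.
A4 = A3; e.g. d (Min) can still go to o. Fixed point.
From i, successor j is in the attractor (rank 2); the other successor o is not.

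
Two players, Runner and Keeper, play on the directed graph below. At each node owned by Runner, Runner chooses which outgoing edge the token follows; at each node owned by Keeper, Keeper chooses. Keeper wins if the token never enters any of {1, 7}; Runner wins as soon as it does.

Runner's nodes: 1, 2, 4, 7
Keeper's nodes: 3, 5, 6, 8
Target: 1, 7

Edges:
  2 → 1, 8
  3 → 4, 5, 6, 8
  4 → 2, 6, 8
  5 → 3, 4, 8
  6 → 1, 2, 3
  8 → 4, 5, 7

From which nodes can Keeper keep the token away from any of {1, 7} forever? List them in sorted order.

3, 5, 6, 8

A0 = {1, 7}
A1: add {2} — 2 (Runner) has 2→1.
A2: add {4} — 4 (Runner) has 4→2.
A3 = A2; e.g. 3 (Keeper) can still go to 5. Fixed point.
Runner's attractor = {1, 2, 4, 7}; Keeper avoids the target exactly from the complement.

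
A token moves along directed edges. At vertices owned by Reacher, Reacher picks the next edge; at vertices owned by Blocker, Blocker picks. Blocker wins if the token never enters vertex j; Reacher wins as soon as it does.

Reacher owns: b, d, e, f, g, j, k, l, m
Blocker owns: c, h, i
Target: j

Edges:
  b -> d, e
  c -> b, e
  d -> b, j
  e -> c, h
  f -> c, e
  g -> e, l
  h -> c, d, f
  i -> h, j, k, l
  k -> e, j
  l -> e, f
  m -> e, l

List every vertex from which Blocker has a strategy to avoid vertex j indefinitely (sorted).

c, e, f, g, h, i, l, m

A0 = {j}
A1: add {d, k} — d (Reacher) has d→j; k (Reacher) has k→j.
A2: add {b} — b (Reacher) has b→d.
A3 = A2; e.g. c (Blocker) can still go to e. Fixed point.
Reacher's attractor = {b, d, j, k}; Blocker avoids the target exactly from the complement.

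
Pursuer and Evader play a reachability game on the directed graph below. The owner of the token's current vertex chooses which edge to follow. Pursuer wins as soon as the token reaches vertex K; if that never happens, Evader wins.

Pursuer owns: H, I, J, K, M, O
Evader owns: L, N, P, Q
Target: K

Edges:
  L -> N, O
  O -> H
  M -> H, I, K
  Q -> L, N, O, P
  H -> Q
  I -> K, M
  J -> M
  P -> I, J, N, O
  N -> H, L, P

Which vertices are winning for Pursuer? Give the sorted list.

A0 = {K}
A1: add {I, M} — I (Pursuer) has I→K; M (Pursuer) has M→K.
A2: add {J} — J (Pursuer) has J→M.
A3 = A2; e.g. H (Pursuer) has no edge into A2. Fixed point.
Pursuer's winning region = {I, J, K, M}.

I, J, K, M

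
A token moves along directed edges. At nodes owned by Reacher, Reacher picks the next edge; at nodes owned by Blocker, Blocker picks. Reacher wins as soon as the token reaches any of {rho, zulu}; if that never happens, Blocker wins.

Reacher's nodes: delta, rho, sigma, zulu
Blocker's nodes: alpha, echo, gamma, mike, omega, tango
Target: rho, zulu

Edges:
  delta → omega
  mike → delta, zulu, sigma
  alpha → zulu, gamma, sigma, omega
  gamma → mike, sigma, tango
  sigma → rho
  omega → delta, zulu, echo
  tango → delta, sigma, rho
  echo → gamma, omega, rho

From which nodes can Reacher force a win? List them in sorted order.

rho, sigma, zulu

A0 = {rho, zulu}
A1: add {sigma} — sigma (Reacher) has sigma→rho.
A2 = A1; e.g. delta (Reacher) has no edge into A1. Fixed point.
Reacher's winning region = {rho, sigma, zulu}.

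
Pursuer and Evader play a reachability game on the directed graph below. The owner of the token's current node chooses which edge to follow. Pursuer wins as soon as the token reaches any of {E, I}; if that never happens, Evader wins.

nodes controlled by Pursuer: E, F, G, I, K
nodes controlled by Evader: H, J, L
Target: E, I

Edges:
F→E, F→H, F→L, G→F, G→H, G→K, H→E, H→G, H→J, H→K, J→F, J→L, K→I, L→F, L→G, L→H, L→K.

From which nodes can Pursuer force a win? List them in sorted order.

A0 = {E, I}
A1: add {F, K} — F (Pursuer) has F→E; K (Pursuer) has K→I.
A2: add {G} — G (Pursuer) has G→F.
A3 = A2; e.g. H (Evader) can still go to J. Fixed point.
Pursuer's winning region = {E, F, G, I, K}.

E, F, G, I, K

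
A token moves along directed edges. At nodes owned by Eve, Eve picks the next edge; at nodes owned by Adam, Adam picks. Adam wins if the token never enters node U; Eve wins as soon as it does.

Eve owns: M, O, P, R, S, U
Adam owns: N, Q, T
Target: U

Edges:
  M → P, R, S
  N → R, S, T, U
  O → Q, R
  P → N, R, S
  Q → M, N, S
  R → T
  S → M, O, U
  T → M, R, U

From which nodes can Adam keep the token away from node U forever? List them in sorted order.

N, O, Q, R, T

A0 = {U}
A1: add {S} — S (Eve) has S→U.
A2: add {M, P} — M (Eve) has M→S; P (Eve) has P→S.
A3 = A2; e.g. N (Adam) can still go to R. Fixed point.
Eve's attractor = {M, P, S, U}; Adam avoids the target exactly from the complement.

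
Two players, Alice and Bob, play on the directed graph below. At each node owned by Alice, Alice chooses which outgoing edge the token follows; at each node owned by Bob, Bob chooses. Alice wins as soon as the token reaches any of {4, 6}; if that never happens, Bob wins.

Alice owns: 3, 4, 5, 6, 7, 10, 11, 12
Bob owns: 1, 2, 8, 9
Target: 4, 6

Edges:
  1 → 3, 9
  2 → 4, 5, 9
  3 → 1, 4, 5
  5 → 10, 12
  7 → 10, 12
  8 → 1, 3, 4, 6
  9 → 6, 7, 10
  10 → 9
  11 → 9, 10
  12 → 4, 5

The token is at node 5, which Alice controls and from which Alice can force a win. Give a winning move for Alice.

12

A0 = {4, 6}
A1: add {3, 12} — 3 (Alice) has 3→4; 12 (Alice) has 12→4.
A2: add {5, 7} — 5 (Alice) has 5→12; 7 (Alice) has 7→12.
A3 = A2; e.g. 1 (Bob) can still go to 9. Fixed point.
From 5, successor 12 is in the attractor (rank 1); the other successor 10 is not.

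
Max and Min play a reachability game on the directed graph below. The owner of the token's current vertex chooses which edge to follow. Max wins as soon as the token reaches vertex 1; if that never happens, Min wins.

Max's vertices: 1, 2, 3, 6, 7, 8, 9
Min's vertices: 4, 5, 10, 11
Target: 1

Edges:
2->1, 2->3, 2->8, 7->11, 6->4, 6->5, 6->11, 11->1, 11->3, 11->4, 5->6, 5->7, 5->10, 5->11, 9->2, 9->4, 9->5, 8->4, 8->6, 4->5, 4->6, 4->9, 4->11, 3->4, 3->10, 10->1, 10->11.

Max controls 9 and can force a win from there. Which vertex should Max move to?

2

A0 = {1}
A1: add {2} — 2 (Max) has 2→1.
A2: add {9} — 9 (Max) has 9→2.
A3 = A2; e.g. 3 (Max) has no edge into A2. Fixed point.
From 9, successor 2 is in the attractor (rank 1); the other successors 4, 5 are not.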